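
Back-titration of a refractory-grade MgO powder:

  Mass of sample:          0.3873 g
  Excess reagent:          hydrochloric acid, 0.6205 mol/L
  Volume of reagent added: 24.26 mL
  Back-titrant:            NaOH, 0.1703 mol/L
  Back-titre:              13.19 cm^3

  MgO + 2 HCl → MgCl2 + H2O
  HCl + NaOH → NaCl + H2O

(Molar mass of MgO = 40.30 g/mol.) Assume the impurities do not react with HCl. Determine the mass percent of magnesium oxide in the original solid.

n(HCl) added = 0.02426 × 0.6205 = 0.01505 mol
n(NaOH) used in back-titration = 0.01319 × 0.1703 = 2.246 × 10^-3 mol
n(HCl) left over = 2.246 × 10^-3 mol (1:1 ratio)
n(HCl) consumed by analyte = 0.01505 − 2.246 × 10^-3 = 0.01281 mol
From the 1:2 ratio, n(MgO) = 1/2 × 0.01281 = 6.404 × 10^-3 mol
mass of MgO = 6.404 × 10^-3 × 40.30 = 0.2581 g
% MgO = 0.2581 / 0.3873 × 100 = 66.63 %

66.63 %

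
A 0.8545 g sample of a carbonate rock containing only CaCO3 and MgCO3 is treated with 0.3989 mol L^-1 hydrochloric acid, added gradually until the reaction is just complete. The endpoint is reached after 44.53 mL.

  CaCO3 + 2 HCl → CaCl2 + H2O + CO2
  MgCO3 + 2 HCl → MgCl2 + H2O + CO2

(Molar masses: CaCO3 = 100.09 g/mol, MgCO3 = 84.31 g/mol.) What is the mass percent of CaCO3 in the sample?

78.46 %

n(HCl) = 0.04453 × 0.3989 = 0.01776 mol
Let x = n(CaCO3), y = n(MgCO3).
Titrant: 2x + 2y = 0.01776;  mass: 100.09x + 84.31y = 0.8545
Solving, x = 6.698 × 10^-3 mol, y = 2.183 × 10^-3 mol
mass of CaCO3 = 6.698 × 10^-3 × 100.09 = 0.6704 g
% CaCO3 = 0.6704 / 0.8545 × 100 = 78.46 %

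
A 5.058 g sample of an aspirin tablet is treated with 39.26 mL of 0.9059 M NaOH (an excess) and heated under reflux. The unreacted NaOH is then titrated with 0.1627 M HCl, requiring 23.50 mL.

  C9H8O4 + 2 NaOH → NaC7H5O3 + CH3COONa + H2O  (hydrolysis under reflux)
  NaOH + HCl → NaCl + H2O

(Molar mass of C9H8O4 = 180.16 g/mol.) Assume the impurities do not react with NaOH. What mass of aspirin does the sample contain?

2.859 g

n(NaOH) added = 0.03926 × 0.9059 = 0.03557 mol
n(HCl) used in back-titration = 0.02350 × 0.1627 = 3.823 × 10^-3 mol
n(NaOH) left over = 3.823 × 10^-3 mol (1:1 ratio)
n(NaOH) consumed by analyte = 0.03557 − 3.823 × 10^-3 = 0.03174 mol
From the 1:2 ratio, n(C9H8O4) = 1/2 × 0.03174 = 0.01587 mol
mass of C9H8O4 = 0.01587 × 180.16 = 2.859 g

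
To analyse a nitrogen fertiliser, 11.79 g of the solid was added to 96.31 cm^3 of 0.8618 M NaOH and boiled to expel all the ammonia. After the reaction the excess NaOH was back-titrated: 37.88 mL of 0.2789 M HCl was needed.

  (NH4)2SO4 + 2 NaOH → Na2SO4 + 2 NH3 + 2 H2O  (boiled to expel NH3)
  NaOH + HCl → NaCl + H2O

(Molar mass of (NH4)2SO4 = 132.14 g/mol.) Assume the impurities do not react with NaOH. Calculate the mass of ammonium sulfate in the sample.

n(NaOH) added = 0.09631 × 0.8618 = 0.08300 mol
n(HCl) used in back-titration = 0.03788 × 0.2789 = 0.01056 mol
n(NaOH) left over = 0.01056 mol (1:1 ratio)
n(NaOH) consumed by analyte = 0.08300 − 0.01056 = 0.07244 mol
From the 1:2 ratio, n((NH4)2SO4) = 1/2 × 0.07244 = 0.03622 mol
mass of (NH4)2SO4 = 0.03622 × 132.14 = 4.786 g

4.786 g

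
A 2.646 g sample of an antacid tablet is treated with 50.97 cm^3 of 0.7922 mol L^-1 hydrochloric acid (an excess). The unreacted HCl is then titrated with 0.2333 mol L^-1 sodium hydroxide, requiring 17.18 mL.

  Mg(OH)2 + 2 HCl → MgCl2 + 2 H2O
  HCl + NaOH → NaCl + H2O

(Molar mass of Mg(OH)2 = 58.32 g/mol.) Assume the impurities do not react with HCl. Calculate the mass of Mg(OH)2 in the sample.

n(HCl) added = 0.05097 × 0.7922 = 0.04038 mol
n(NaOH) used in back-titration = 0.01718 × 0.2333 = 4.008 × 10^-3 mol
n(HCl) left over = 4.008 × 10^-3 mol (1:1 ratio)
n(HCl) consumed by analyte = 0.04038 − 4.008 × 10^-3 = 0.03637 mol
From the 1:2 ratio, n(Mg(OH)2) = 1/2 × 0.03637 = 0.01819 mol
mass of Mg(OH)2 = 0.01819 × 58.32 = 1.061 g

1.061 g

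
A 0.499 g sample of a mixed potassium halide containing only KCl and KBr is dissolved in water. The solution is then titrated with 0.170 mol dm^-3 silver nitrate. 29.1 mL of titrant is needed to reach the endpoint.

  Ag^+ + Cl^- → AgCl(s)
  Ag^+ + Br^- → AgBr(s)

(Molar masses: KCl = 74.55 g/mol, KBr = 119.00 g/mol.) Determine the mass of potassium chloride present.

n(AgNO3) = 0.0291 × 0.170 = 4.95 × 10^-3 mol
Let x = n(KCl), y = n(KBr).
Titrant: 1x + 1y = 4.95 × 10^-3;  mass: 74.55x + 119.00y = 0.499
Solving, x = 2.02 × 10^-3 mol, y = 2.93 × 10^-3 mol
mass of KCl = 2.02 × 10^-3 × 74.55 = 0.150 g

0.150 g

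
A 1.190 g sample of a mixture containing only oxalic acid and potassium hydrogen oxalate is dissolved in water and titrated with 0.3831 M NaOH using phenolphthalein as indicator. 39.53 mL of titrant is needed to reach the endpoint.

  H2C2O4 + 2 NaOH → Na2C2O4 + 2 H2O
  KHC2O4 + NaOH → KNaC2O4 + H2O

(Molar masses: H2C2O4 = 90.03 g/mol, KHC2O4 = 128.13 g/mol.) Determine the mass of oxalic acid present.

n(NaOH) = 0.03953 × 0.3831 = 0.01514 mol
Let x = n(H2C2O4), y = n(KHC2O4).
Titrant: 2x + 1y = 0.01514;  mass: 90.03x + 128.13y = 1.190
Solving, x = 4.514 × 10^-3 mol, y = 6.116 × 10^-3 mol
mass of H2C2O4 = 4.514 × 10^-3 × 90.03 = 0.4064 g

0.4064 g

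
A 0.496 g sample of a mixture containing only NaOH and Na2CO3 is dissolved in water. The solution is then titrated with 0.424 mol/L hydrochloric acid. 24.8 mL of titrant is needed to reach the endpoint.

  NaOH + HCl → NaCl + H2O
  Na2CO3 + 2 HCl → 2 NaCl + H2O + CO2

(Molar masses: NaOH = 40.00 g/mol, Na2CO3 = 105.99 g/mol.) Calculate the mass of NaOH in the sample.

n(HCl) = 0.0248 × 0.424 = 0.0105 mol
Let x = n(NaOH), y = n(Na2CO3).
Titrant: 1x + 2y = 0.0105;  mass: 40.00x + 105.99y = 0.496
Solving, x = 4.71 × 10^-3 mol, y = 2.90 × 10^-3 mol
mass of NaOH = 4.71 × 10^-3 × 40.00 = 0.189 g

0.189 g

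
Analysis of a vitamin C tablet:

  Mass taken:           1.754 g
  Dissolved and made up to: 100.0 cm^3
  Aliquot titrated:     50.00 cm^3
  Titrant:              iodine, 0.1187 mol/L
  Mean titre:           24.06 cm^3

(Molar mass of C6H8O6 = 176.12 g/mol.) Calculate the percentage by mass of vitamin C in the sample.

57.35 %

C6H8O6 + I2 → C6H6O6 + 2 HI
n(I2) per titration = 0.02406 × 0.1187 = 2.856 × 10^-3 mol
n(C6H8O6) in each aliquot = 2.856 × 10^-3 mol (1:1 ratio)
n(C6H8O6) in the whole flask = 2.856 × 10^-3 × 100.0/50.00 = 5.712 × 10^-3 mol
mass of C6H8O6 = 5.712 × 10^-3 × 176.12 = 1.006 g
% C6H8O6 = 1.006 / 1.754 × 100 = 57.35 %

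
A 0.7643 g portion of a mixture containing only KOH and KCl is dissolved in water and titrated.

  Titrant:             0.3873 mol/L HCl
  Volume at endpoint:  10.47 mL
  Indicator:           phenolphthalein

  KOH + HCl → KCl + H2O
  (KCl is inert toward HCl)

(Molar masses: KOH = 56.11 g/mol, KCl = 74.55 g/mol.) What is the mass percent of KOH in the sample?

29.77 %

n(HCl) = 0.01047 × 0.3873 = 4.055 × 10^-3 mol
Let x = n(KOH), y = n(KCl).
Titrant: 1x = 4.055 × 10^-3;  mass: 56.11x + 74.55y = 0.7643
Solving, x = 4.055 × 10^-3 mol, y = 7.200 × 10^-3 mol
mass of KOH = 4.055 × 10^-3 × 56.11 = 0.2275 g
% KOH = 0.2275 / 0.7643 × 100 = 29.77 %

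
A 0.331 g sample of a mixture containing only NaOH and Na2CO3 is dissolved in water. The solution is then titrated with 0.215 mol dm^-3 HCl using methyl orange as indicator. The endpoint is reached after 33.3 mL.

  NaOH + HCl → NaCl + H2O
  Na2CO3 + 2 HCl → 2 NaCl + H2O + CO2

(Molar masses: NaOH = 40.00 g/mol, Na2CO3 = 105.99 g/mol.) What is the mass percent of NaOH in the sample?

45.0 %

n(HCl) = 0.0333 × 0.215 = 7.16 × 10^-3 mol
Let x = n(NaOH), y = n(Na2CO3).
Titrant: 1x + 2y = 7.16 × 10^-3;  mass: 40.00x + 105.99y = 0.331
Solving, x = 3.73 × 10^-3 mol, y = 1.72 × 10^-3 mol
mass of NaOH = 3.73 × 10^-3 × 40.00 = 0.149 g
% NaOH = 0.149 / 0.331 × 100 = 45.0 %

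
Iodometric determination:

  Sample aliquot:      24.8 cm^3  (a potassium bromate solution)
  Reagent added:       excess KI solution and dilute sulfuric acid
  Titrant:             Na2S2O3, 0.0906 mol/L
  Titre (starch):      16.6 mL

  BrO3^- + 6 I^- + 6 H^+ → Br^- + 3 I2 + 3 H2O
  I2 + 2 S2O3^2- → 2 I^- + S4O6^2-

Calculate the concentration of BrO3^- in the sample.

0.0101 mol/L

n(S2O3^2-) = 0.0166 × 0.0906 = 1.50 × 10^-3 mol
n(I2) = n(S2O3^2-)/2 = 7.52 × 10^-4 mol
From the 1:3 ratio, n(BrO3^-) in the aliquot = 1/3 × 7.52 × 10^-4 = 2.51 × 10^-4 mol
[BrO3^-] = 2.51 × 10^-4 / 0.0248 = 0.0101 mol/L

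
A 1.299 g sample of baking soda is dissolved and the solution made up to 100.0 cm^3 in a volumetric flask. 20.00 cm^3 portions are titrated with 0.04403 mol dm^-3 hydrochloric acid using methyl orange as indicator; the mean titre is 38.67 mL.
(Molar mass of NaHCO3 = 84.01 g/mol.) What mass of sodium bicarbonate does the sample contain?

NaHCO3 + HCl → NaCl + H2O + CO2
n(HCl) per titration = 0.03867 × 0.04403 = 1.703 × 10^-3 mol
n(NaHCO3) in each aliquot = 1.703 × 10^-3 mol (1:1 ratio)
n(NaHCO3) in the whole flask = 1.703 × 10^-3 × 100.0/20.00 = 8.513 × 10^-3 mol
mass of NaHCO3 = 8.513 × 10^-3 × 84.01 = 0.7152 g

0.7152 g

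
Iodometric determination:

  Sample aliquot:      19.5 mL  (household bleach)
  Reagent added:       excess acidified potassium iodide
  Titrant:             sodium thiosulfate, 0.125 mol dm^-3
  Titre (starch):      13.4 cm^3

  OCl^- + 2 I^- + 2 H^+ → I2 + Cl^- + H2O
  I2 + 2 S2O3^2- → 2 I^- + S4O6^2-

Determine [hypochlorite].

n(S2O3^2-) = 0.0134 × 0.125 = 1.68 × 10^-3 mol
n(I2) = n(S2O3^2-)/2 = 8.38 × 10^-4 mol
n(OCl^-) in the aliquot = 8.38 × 10^-4 mol (1:1 ratio)
[OCl^-] = 8.38 × 10^-4 / 0.0195 = 0.0429 mol/L

0.0429 mol/L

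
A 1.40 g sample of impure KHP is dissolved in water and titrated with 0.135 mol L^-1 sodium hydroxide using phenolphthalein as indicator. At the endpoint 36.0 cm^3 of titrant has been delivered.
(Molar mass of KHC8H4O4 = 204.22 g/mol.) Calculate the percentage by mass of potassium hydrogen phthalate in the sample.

70.9 %

KHC8H4O4 + NaOH → KNaC8H4O4 + H2O
n(NaOH) = 0.0360 L × 0.135 mol/L = 4.86 × 10^-3 mol
n(KHC8H4O4) = 4.86 × 10^-3 mol (1:1 ratio)
mass of KHC8H4O4 = 4.86 × 10^-3 × 204.22 g/mol = 0.993 g
% KHC8H4O4 = 0.993 / 1.40 × 100 = 70.9 %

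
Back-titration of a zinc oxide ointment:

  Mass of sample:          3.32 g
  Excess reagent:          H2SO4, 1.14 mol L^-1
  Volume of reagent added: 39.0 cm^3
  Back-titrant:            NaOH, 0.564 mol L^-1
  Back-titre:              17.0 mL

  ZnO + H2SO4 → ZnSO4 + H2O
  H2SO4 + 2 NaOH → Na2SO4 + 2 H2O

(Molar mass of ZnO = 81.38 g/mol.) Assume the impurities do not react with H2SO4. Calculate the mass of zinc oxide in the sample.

n(H2SO4) added = 0.0390 × 1.14 = 0.0445 mol
n(NaOH) used in back-titration = 0.0170 × 0.564 = 9.59 × 10^-3 mol
From the 1:2 ratio, n(H2SO4) left over = 1/2 × 9.59 × 10^-3 = 4.79 × 10^-3 mol
n(H2SO4) consumed by analyte = 0.0445 − 4.79 × 10^-3 = 0.0397 mol
n(ZnO) = 0.0397 mol (1:1 ratio)
mass of ZnO = 0.0397 × 81.38 = 3.23 g

3.23 g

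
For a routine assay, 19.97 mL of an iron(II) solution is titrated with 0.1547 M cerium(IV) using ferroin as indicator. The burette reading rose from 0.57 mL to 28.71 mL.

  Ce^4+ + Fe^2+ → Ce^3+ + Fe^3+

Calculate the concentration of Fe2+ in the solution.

0.2180 M

n(Ce4+) = 0.02814 L × 0.1547 mol/L = 4.353 × 10^-3 mol
n(Fe2+) = 4.353 × 10^-3 mol (1:1 mole ratio)
[Fe2+] = 4.353 × 10^-3 mol / 0.01997 L = 0.2180 mol/L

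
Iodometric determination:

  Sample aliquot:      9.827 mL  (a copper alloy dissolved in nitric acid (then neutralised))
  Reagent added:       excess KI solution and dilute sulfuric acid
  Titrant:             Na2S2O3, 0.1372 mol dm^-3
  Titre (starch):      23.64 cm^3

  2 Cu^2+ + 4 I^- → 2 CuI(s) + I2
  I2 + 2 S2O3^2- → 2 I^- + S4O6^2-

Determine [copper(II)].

0.3301 mol/L

n(S2O3^2-) = 0.02364 × 0.1372 = 3.243 × 10^-3 mol
n(I2) = n(S2O3^2-)/2 = 1.622 × 10^-3 mol
From the 2:1 ratio, n(Cu2+) in the aliquot = 2/1 × 1.622 × 10^-3 = 3.243 × 10^-3 mol
[Cu2+] = 3.243 × 10^-3 / 0.009827 = 0.3301 mol/L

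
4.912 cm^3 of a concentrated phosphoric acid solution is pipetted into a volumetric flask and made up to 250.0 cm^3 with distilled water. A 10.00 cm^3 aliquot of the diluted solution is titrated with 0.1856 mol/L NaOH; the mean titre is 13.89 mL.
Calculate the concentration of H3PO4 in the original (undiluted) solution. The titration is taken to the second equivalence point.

H3PO4 + 2 NaOH → Na2HPO4 + 2 H2O
n(NaOH) = 0.01389 × 0.1856 = 2.578 × 10^-3 mol
From the 1:2 ratio, n(H3PO4) in the aliquot = 1/2 × 2.578 × 10^-3 = 1.289 × 10^-3 mol
[H3PO4]_dilute = 1.289 × 10^-3 / 0.01000 = 0.1289 mol/L
Dilution factor = 250.0 / 4.912 = 50.90
[H3PO4]_stock = 0.1289 × 50.90 = 6.560 mol/L

6.560 mol/L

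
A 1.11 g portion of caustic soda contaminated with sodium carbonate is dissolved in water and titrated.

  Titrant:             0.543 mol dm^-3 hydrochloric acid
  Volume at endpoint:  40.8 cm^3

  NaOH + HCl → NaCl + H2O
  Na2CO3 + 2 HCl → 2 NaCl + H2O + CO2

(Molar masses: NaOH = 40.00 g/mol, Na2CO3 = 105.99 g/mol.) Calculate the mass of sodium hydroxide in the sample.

0.197 g

n(HCl) = 0.0408 × 0.543 = 0.0222 mol
Let x = n(NaOH), y = n(Na2CO3).
Titrant: 1x + 2y = 0.0222;  mass: 40.00x + 105.99y = 1.11
Solving, x = 4.93 × 10^-3 mol, y = 8.61 × 10^-3 mol
mass of NaOH = 4.93 × 10^-3 × 40.00 = 0.197 g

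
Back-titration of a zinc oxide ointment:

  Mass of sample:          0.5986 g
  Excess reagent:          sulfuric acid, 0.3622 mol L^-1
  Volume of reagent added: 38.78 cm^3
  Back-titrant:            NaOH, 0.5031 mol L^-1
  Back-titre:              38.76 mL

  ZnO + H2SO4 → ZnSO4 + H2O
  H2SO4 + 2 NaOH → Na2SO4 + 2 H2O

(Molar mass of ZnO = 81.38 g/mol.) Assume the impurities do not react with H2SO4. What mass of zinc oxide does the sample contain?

n(H2SO4) added = 0.03878 × 0.3622 = 0.01405 mol
n(NaOH) used in back-titration = 0.03876 × 0.5031 = 0.01950 mol
From the 1:2 ratio, n(H2SO4) left over = 1/2 × 0.01950 = 9.750 × 10^-3 mol
n(H2SO4) consumed by analyte = 0.01405 − 9.750 × 10^-3 = 4.296 × 10^-3 mol
n(ZnO) = 4.296 × 10^-3 mol (1:1 ratio)
mass of ZnO = 4.296 × 10^-3 × 81.38 = 0.3496 g

0.3496 g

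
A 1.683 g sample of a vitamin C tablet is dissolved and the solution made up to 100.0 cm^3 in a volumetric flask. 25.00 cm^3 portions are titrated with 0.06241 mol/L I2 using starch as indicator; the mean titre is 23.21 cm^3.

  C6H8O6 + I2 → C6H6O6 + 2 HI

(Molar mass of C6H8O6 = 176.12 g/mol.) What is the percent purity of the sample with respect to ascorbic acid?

60.63 %

n(I2) per titration = 0.02321 × 0.06241 = 1.449 × 10^-3 mol
n(C6H8O6) in each aliquot = 1.449 × 10^-3 mol (1:1 ratio)
n(C6H8O6) in the whole flask = 1.449 × 10^-3 × 100.0/25.00 = 5.794 × 10^-3 mol
mass of C6H8O6 = 5.794 × 10^-3 × 176.12 = 1.020 g
% C6H8O6 = 1.020 / 1.683 × 100 = 60.63 %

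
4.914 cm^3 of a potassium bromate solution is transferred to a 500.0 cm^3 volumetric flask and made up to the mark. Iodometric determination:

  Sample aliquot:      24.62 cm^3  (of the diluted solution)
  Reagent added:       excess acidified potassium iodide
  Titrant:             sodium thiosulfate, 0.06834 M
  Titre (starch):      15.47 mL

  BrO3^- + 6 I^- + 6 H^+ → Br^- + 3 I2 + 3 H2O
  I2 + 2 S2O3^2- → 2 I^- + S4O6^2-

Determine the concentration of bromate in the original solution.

n(S2O3^2-) = 0.01547 × 0.06834 = 1.057 × 10^-3 mol
n(I2) = n(S2O3^2-)/2 = 5.286 × 10^-4 mol
From the 1:3 ratio, n(BrO3^-) in the aliquot = 1/3 × 5.286 × 10^-4 = 1.762 × 10^-4 mol
[BrO3^-]_dilute = 1.762 × 10^-4 / 0.02462 = 0.007157 mol/L
[BrO3^-]_original = 0.007157 × 500.0/4.914 = 0.7282 mol/L

0.7282 M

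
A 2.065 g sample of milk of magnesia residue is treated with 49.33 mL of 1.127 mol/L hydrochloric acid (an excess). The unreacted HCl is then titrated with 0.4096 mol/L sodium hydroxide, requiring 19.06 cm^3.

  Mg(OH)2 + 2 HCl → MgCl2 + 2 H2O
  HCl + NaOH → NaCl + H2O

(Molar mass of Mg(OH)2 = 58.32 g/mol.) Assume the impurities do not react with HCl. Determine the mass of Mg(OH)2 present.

1.393 g

n(HCl) added = 0.04933 × 1.127 = 0.05559 mol
n(NaOH) used in back-titration = 0.01906 × 0.4096 = 7.807 × 10^-3 mol
n(HCl) left over = 7.807 × 10^-3 mol (1:1 ratio)
n(HCl) consumed by analyte = 0.05559 − 7.807 × 10^-3 = 0.04779 mol
From the 1:2 ratio, n(Mg(OH)2) = 1/2 × 0.04779 = 0.02389 mol
mass of Mg(OH)2 = 0.02389 × 58.32 = 1.393 g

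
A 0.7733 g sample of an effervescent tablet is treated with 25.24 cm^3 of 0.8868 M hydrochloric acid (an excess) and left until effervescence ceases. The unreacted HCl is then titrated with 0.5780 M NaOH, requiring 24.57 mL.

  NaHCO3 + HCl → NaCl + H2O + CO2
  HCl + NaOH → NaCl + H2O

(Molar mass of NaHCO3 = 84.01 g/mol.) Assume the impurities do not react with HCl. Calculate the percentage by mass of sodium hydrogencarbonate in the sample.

88.88 %

n(HCl) added = 0.02524 × 0.8868 = 0.02238 mol
n(NaOH) used in back-titration = 0.02457 × 0.5780 = 0.01420 mol
n(HCl) left over = 0.01420 mol (1:1 ratio)
n(HCl) consumed by analyte = 0.02238 − 0.01420 = 8.181 × 10^-3 mol
n(NaHCO3) = 8.181 × 10^-3 mol (1:1 ratio)
mass of NaHCO3 = 8.181 × 10^-3 × 84.01 = 0.6873 g
% NaHCO3 = 0.6873 / 0.7733 × 100 = 88.88 %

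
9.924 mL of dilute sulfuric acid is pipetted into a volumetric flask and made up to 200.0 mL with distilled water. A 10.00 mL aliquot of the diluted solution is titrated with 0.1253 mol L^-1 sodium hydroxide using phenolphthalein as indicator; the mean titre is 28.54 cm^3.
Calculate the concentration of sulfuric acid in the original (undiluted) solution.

H2SO4 + 2 NaOH → Na2SO4 + 2 H2O
n(NaOH) = 0.02854 × 0.1253 = 3.576 × 10^-3 mol
From the 1:2 ratio, n(H2SO4) in the aliquot = 1/2 × 3.576 × 10^-3 = 1.788 × 10^-3 mol
[H2SO4]_dilute = 1.788 × 10^-3 / 0.01000 = 0.1788 mol/L
Dilution factor = 200.0 / 9.924 = 20.15
[H2SO4]_stock = 0.1788 × 20.15 = 3.603 mol/L

3.603 mol/L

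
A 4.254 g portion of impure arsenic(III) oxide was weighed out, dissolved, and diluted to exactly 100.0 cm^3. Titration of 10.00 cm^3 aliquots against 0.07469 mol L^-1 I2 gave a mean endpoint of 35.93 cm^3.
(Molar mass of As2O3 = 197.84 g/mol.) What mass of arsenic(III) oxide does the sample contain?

As2O3 + 2 I2 + 2 H2O → As2O5 + 4 HI
n(I2) per titration = 0.03593 × 0.07469 = 2.684 × 10^-3 mol
From the 1:2 ratio, n(As2O3) in each aliquot = 1/2 × 2.684 × 10^-3 = 1.342 × 10^-3 mol
n(As2O3) in the whole flask = 1.342 × 10^-3 × 100.0/10.00 = 0.01342 mol
mass of As2O3 = 0.01342 × 197.84 = 2.655 g

2.655 g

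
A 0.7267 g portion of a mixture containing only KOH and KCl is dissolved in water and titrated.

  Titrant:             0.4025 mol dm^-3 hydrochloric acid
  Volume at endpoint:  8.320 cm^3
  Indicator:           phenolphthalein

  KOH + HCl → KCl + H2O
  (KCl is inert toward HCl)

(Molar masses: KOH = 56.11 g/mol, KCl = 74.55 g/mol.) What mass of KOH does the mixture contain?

0.1879 g

n(HCl) = 0.008320 × 0.4025 = 3.349 × 10^-3 mol
Let x = n(KOH), y = n(KCl).
Titrant: 1x = 3.349 × 10^-3;  mass: 56.11x + 74.55y = 0.7267
Solving, x = 3.349 × 10^-3 mol, y = 7.227 × 10^-3 mol
mass of KOH = 3.349 × 10^-3 × 56.11 = 0.1879 g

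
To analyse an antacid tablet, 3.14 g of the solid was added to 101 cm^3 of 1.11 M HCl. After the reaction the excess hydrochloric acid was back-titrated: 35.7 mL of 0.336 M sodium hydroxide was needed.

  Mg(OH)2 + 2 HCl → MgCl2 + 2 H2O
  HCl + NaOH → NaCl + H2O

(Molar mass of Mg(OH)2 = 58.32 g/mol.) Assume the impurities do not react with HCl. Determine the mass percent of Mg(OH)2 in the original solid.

n(HCl) added = 0.101 × 1.11 = 0.112 mol
n(NaOH) used in back-titration = 0.0357 × 0.336 = 0.0120 mol
n(HCl) left over = 0.0120 mol (1:1 ratio)
n(HCl) consumed by analyte = 0.112 − 0.0120 = 0.100 mol
From the 1:2 ratio, n(Mg(OH)2) = 1/2 × 0.100 = 0.0501 mol
mass of Mg(OH)2 = 0.0501 × 58.32 = 2.92 g
% Mg(OH)2 = 2.92 / 3.14 × 100 = 93.0 %

93.0 %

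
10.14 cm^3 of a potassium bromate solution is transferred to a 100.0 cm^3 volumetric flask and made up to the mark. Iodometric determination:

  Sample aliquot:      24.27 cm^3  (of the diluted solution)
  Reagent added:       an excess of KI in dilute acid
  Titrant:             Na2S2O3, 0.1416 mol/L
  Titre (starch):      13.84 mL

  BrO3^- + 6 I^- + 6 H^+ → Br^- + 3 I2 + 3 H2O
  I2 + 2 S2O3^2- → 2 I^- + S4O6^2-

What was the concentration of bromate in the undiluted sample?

n(S2O3^2-) = 0.01384 × 0.1416 = 1.960 × 10^-3 mol
n(I2) = n(S2O3^2-)/2 = 9.799 × 10^-4 mol
From the 1:3 ratio, n(BrO3^-) in the aliquot = 1/3 × 9.799 × 10^-4 = 3.266 × 10^-4 mol
[BrO3^-]_dilute = 3.266 × 10^-4 / 0.02427 = 0.01346 mol/L
[BrO3^-]_original = 0.01346 × 100.0/10.14 = 0.1327 mol/L

0.1327 mol/L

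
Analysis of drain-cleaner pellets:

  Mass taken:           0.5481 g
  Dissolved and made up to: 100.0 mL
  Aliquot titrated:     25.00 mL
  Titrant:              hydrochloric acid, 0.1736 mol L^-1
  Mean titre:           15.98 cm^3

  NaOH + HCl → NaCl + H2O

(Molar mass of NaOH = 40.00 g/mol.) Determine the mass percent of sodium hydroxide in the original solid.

n(HCl) per titration = 0.01598 × 0.1736 = 2.774 × 10^-3 mol
n(NaOH) in each aliquot = 2.774 × 10^-3 mol (1:1 ratio)
n(NaOH) in the whole flask = 2.774 × 10^-3 × 100.0/25.00 = 0.01110 mol
mass of NaOH = 0.01110 × 40.00 = 0.4439 g
% NaOH = 0.4439 / 0.5481 × 100 = 80.98 %

80.98 %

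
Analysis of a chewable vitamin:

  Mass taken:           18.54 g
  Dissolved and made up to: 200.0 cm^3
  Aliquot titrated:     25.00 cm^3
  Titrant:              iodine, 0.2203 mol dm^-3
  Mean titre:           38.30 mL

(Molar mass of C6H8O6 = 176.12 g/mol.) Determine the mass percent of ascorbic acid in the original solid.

64.12 %

C6H8O6 + I2 → C6H6O6 + 2 HI
n(I2) per titration = 0.03830 × 0.2203 = 8.437 × 10^-3 mol
n(C6H8O6) in each aliquot = 8.437 × 10^-3 mol (1:1 ratio)
n(C6H8O6) in the whole flask = 8.437 × 10^-3 × 200.0/25.00 = 0.06750 mol
mass of C6H8O6 = 0.06750 × 176.12 = 11.89 g
% C6H8O6 = 11.89 / 18.54 × 100 = 64.12 %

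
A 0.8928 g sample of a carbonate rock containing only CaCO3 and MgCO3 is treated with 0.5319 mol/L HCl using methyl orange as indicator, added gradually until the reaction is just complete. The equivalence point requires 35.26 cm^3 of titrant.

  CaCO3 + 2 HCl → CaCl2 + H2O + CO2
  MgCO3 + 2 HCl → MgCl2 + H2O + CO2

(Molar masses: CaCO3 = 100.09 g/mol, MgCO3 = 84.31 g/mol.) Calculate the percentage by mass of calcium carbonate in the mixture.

72.60 %

n(HCl) = 0.03526 × 0.5319 = 0.01875 mol
Let x = n(CaCO3), y = n(MgCO3).
Titrant: 2x + 2y = 0.01875;  mass: 100.09x + 84.31y = 0.8928
Solving, x = 6.476 × 10^-3 mol, y = 2.901 × 10^-3 mol
mass of CaCO3 = 6.476 × 10^-3 × 100.09 = 0.6482 g
% CaCO3 = 0.6482 / 0.8928 × 100 = 72.60 %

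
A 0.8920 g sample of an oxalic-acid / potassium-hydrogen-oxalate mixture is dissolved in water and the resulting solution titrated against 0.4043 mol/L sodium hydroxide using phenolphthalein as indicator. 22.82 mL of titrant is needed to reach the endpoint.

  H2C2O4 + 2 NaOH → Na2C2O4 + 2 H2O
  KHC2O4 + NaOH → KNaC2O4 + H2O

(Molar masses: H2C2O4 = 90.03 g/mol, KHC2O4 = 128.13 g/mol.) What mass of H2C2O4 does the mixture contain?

0.1571 g

n(NaOH) = 0.02282 × 0.4043 = 9.226 × 10^-3 mol
Let x = n(H2C2O4), y = n(KHC2O4).
Titrant: 2x + 1y = 9.226 × 10^-3;  mass: 90.03x + 128.13y = 0.8920
Solving, x = 1.745 × 10^-3 mol, y = 5.735 × 10^-3 mol
mass of H2C2O4 = 1.745 × 10^-3 × 90.03 = 0.1571 g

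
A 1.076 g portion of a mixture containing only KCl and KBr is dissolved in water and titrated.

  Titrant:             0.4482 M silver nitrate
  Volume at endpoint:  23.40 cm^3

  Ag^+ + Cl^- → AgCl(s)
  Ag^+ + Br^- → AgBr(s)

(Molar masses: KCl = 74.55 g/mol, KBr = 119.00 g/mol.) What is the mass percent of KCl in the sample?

n(AgNO3) = 0.02340 × 0.4482 = 0.01049 mol
Let x = n(KCl), y = n(KBr).
Titrant: 1x + 1y = 0.01049;  mass: 74.55x + 119.00y = 1.076
Solving, x = 3.871 × 10^-3 mol, y = 6.617 × 10^-3 mol
mass of KCl = 3.871 × 10^-3 × 74.55 = 0.2886 g
% KCl = 0.2886 / 1.076 × 100 = 26.82 %

26.82 %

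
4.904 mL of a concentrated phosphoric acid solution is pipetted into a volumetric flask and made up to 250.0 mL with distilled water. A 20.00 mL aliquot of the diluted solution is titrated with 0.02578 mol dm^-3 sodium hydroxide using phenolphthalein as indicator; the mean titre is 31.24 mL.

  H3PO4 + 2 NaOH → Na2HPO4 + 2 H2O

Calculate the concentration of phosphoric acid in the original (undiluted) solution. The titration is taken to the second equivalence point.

1.026 mol/L

n(NaOH) = 0.03124 × 0.02578 = 8.054 × 10^-4 mol
From the 1:2 ratio, n(H3PO4) in the aliquot = 1/2 × 8.054 × 10^-4 = 4.027 × 10^-4 mol
[H3PO4]_dilute = 4.027 × 10^-4 / 0.02000 = 0.02013 mol/L
Dilution factor = 250.0 / 4.904 = 50.98
[H3PO4]_stock = 0.02013 × 50.98 = 1.026 mol/L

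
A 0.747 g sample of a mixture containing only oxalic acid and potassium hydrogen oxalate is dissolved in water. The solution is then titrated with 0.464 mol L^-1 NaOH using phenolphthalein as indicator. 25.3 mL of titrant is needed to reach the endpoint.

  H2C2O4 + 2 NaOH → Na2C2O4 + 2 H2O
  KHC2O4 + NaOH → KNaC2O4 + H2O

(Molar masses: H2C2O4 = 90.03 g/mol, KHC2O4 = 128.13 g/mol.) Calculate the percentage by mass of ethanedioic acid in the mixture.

54.9 %

n(NaOH) = 0.0253 × 0.464 = 0.0117 mol
Let x = n(H2C2O4), y = n(KHC2O4).
Titrant: 2x + 1y = 0.0117;  mass: 90.03x + 128.13y = 0.747
Solving, x = 4.55 × 10^-3 mol, y = 2.63 × 10^-3 mol
mass of H2C2O4 = 4.55 × 10^-3 × 90.03 = 0.410 g
% H2C2O4 = 0.410 / 0.747 × 100 = 54.9 %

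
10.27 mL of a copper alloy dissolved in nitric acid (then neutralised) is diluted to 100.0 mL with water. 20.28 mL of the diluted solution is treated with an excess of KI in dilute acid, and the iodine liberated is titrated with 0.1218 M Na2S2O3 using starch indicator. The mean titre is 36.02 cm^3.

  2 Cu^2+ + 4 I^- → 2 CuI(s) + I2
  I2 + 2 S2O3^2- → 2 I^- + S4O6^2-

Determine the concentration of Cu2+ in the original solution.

n(S2O3^2-) = 0.03602 × 0.1218 = 4.387 × 10^-3 mol
n(I2) = n(S2O3^2-)/2 = 2.194 × 10^-3 mol
From the 2:1 ratio, n(Cu2+) in the aliquot = 2/1 × 2.194 × 10^-3 = 4.387 × 10^-3 mol
[Cu2+]_dilute = 4.387 × 10^-3 / 0.02028 = 0.2163 mol/L
[Cu2+]_original = 0.2163 × 100.0/10.27 = 2.106 mol/L

2.106 M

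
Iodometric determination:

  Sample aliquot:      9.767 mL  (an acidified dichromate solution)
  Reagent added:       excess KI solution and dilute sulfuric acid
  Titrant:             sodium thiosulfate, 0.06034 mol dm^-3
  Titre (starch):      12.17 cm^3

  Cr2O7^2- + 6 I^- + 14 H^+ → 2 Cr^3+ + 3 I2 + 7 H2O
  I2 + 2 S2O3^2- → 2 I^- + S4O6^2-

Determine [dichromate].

n(S2O3^2-) = 0.01217 × 0.06034 = 7.343 × 10^-4 mol
n(I2) = n(S2O3^2-)/2 = 3.672 × 10^-4 mol
From the 1:3 ratio, n(Cr2O7^2-) in the aliquot = 1/3 × 3.672 × 10^-4 = 1.224 × 10^-4 mol
[Cr2O7^2-] = 1.224 × 10^-4 / 0.009767 = 0.01253 mol/L

0.01253 mol/L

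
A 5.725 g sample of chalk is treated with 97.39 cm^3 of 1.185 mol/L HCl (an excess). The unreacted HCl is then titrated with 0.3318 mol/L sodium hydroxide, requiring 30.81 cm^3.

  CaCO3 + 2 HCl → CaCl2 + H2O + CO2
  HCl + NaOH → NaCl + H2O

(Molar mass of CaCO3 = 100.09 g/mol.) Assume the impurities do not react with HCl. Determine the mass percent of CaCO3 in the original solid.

91.95 %

n(HCl) added = 0.09739 × 1.185 = 0.1154 mol
n(NaOH) used in back-titration = 0.03081 × 0.3318 = 0.01022 mol
n(HCl) left over = 0.01022 mol (1:1 ratio)
n(HCl) consumed by analyte = 0.1154 − 0.01022 = 0.1052 mol
From the 1:2 ratio, n(CaCO3) = 1/2 × 0.1052 = 0.05259 mol
mass of CaCO3 = 0.05259 × 100.09 = 5.264 g
% CaCO3 = 5.264 / 5.725 × 100 = 91.95 %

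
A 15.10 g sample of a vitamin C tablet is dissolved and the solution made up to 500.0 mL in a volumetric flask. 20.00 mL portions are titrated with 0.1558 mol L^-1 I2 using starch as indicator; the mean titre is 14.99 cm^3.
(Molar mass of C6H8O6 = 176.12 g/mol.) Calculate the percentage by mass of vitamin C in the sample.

68.10 %

C6H8O6 + I2 → C6H6O6 + 2 HI
n(I2) per titration = 0.01499 × 0.1558 = 2.335 × 10^-3 mol
n(C6H8O6) in each aliquot = 2.335 × 10^-3 mol (1:1 ratio)
n(C6H8O6) in the whole flask = 2.335 × 10^-3 × 500.0/20.00 = 0.05839 mol
mass of C6H8O6 = 0.05839 × 176.12 = 10.28 g
% C6H8O6 = 10.28 / 15.10 × 100 = 68.10 %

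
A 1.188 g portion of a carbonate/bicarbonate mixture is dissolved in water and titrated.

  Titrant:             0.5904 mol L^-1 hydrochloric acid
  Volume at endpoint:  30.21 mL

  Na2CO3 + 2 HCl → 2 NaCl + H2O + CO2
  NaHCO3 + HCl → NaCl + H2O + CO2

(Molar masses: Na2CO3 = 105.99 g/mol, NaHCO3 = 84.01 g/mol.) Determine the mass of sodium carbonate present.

0.5304 g

n(HCl) = 0.03021 × 0.5904 = 0.01784 mol
Let x = n(Na2CO3), y = n(NaHCO3).
Titrant: 2x + 1y = 0.01784;  mass: 105.99x + 84.01y = 1.188
Solving, x = 5.004 × 10^-3 mol, y = 7.828 × 10^-3 mol
mass of Na2CO3 = 5.004 × 10^-3 × 105.99 = 0.5304 g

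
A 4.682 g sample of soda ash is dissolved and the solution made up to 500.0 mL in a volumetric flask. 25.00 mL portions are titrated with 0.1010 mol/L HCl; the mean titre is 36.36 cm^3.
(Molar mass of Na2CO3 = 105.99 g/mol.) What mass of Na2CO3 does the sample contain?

Na2CO3 + 2 HCl → 2 NaCl + H2O + CO2
n(HCl) per titration = 0.03636 × 0.1010 = 3.672 × 10^-3 mol
From the 1:2 ratio, n(Na2CO3) in each aliquot = 1/2 × 3.672 × 10^-3 = 1.836 × 10^-3 mol
n(Na2CO3) in the whole flask = 1.836 × 10^-3 × 500.0/25.00 = 0.03672 mol
mass of Na2CO3 = 0.03672 × 105.99 = 3.892 g

3.892 g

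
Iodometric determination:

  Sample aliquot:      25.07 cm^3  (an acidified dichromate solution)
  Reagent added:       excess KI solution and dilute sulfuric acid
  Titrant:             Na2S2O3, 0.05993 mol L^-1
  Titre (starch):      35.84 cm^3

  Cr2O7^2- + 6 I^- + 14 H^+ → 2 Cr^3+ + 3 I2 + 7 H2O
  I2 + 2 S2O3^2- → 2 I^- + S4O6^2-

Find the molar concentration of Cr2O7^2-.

n(S2O3^2-) = 0.03584 × 0.05993 = 2.148 × 10^-3 mol
n(I2) = n(S2O3^2-)/2 = 1.074 × 10^-3 mol
From the 1:3 ratio, n(Cr2O7^2-) in the aliquot = 1/3 × 1.074 × 10^-3 = 3.580 × 10^-4 mol
[Cr2O7^2-] = 3.580 × 10^-4 / 0.02507 = 0.01428 mol/L

0.01428 mol/L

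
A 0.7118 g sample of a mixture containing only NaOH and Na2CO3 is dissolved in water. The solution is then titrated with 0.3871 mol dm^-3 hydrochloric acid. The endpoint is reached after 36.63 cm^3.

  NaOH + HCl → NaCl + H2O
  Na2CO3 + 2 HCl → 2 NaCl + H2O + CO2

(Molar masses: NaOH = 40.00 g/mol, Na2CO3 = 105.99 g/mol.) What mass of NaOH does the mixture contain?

n(HCl) = 0.03663 × 0.3871 = 0.01418 mol
Let x = n(NaOH), y = n(Na2CO3).
Titrant: 1x + 2y = 0.01418;  mass: 40.00x + 105.99y = 0.7118
Solving, x = 3.050 × 10^-3 mol, y = 5.564 × 10^-3 mol
mass of NaOH = 3.050 × 10^-3 × 40.00 = 0.1220 g

0.1220 g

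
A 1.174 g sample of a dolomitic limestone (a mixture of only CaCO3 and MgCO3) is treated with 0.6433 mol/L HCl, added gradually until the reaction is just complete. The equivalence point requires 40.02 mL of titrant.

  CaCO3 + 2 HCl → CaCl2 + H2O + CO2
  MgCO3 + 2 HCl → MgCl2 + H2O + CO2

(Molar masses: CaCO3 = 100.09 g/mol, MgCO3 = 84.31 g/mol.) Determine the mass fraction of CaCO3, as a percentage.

47.94 %

n(HCl) = 0.04002 × 0.6433 = 0.02574 mol
Let x = n(CaCO3), y = n(MgCO3).
Titrant: 2x + 2y = 0.02574;  mass: 100.09x + 84.31y = 1.174
Solving, x = 5.623 × 10^-3 mol, y = 7.250 × 10^-3 mol
mass of CaCO3 = 5.623 × 10^-3 × 100.09 = 0.5628 g
% CaCO3 = 0.5628 / 1.174 × 100 = 47.94 %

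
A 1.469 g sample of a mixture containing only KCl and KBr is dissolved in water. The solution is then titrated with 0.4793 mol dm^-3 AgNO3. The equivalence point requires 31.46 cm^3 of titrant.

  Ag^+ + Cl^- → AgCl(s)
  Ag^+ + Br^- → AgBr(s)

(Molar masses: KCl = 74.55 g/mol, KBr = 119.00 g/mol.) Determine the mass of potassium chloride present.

0.5457 g

n(AgNO3) = 0.03146 × 0.4793 = 0.01508 mol
Let x = n(KCl), y = n(KBr).
Titrant: 1x + 1y = 0.01508;  mass: 74.55x + 119.00y = 1.469
Solving, x = 7.320 × 10^-3 mol, y = 7.759 × 10^-3 mol
mass of KCl = 7.320 × 10^-3 × 74.55 = 0.5457 g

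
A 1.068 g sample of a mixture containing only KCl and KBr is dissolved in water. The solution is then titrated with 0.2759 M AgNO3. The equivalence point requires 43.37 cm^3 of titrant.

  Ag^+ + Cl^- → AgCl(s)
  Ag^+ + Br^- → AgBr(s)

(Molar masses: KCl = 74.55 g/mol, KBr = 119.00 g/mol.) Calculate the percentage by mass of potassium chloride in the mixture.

n(AgNO3) = 0.04337 × 0.2759 = 0.01197 mol
Let x = n(KCl), y = n(KBr).
Titrant: 1x + 1y = 0.01197;  mass: 74.55x + 119.00y = 1.068
Solving, x = 8.007 × 10^-3 mol, y = 3.958 × 10^-3 mol
mass of KCl = 8.007 × 10^-3 × 74.55 = 0.5970 g
% KCl = 0.5970 / 1.068 × 100 = 55.89 %

55.89 %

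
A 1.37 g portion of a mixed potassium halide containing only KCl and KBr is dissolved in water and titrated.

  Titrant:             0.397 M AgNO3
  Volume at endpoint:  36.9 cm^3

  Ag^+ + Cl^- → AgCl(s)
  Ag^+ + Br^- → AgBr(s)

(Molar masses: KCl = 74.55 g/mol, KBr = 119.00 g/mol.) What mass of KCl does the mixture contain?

n(AgNO3) = 0.0369 × 0.397 = 0.0146 mol
Let x = n(KCl), y = n(KBr).
Titrant: 1x + 1y = 0.0146;  mass: 74.55x + 119.00y = 1.37
Solving, x = 8.40 × 10^-3 mol, y = 6.25 × 10^-3 mol
mass of KCl = 8.40 × 10^-3 × 74.55 = 0.626 g

0.626 g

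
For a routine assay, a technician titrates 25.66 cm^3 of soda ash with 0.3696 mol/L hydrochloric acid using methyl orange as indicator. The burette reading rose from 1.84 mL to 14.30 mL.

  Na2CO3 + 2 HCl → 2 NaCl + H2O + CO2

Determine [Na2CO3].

n(HCl) = 0.01246 L × 0.3696 mol/L = 4.605 × 10^-3 mol
From the 1:2 mole ratio, n(Na2CO3) = 1/2 × 4.605 × 10^-3 = 2.303 × 10^-3 mol
[Na2CO3] = 2.303 × 10^-3 mol / 0.02566 L = 0.08974 mol/L

0.08974 mol/L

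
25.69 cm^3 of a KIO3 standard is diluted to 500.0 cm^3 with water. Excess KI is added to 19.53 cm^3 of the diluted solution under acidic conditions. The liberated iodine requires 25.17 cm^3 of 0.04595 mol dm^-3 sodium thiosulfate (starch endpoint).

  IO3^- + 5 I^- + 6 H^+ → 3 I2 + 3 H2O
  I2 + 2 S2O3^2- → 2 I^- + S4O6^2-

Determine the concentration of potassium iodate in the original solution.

0.1921 mol/L

n(S2O3^2-) = 0.02517 × 0.04595 = 1.157 × 10^-3 mol
n(I2) = n(S2O3^2-)/2 = 5.783 × 10^-4 mol
From the 1:3 ratio, n(IO3^-) in the aliquot = 1/3 × 5.783 × 10^-4 = 1.928 × 10^-4 mol
[IO3^-]_dilute = 1.928 × 10^-4 / 0.01953 = 0.009870 mol/L
[IO3^-]_original = 0.009870 × 500.0/25.69 = 0.1921 mol/L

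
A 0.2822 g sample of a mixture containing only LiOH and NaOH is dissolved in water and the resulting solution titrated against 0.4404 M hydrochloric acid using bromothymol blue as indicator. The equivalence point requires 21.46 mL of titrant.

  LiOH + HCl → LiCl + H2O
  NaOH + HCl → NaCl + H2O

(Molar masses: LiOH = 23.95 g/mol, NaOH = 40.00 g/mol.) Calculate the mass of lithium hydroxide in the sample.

n(HCl) = 0.02146 × 0.4404 = 9.451 × 10^-3 mol
Let x = n(LiOH), y = n(NaOH).
Titrant: 1x + 1y = 9.451 × 10^-3;  mass: 23.95x + 40.00y = 0.2822
Solving, x = 5.971 × 10^-3 mol, y = 3.480 × 10^-3 mol
mass of LiOH = 5.971 × 10^-3 × 23.95 = 0.1430 g

0.1430 g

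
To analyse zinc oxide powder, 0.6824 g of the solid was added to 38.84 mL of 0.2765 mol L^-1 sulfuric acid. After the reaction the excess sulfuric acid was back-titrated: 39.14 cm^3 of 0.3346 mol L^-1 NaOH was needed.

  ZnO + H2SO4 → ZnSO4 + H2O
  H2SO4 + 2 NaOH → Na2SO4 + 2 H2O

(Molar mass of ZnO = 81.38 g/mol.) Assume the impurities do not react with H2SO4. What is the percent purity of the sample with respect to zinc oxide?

n(H2SO4) added = 0.03884 × 0.2765 = 0.01074 mol
n(NaOH) used in back-titration = 0.03914 × 0.3346 = 0.01310 mol
From the 1:2 ratio, n(H2SO4) left over = 1/2 × 0.01310 = 6.548 × 10^-3 mol
n(H2SO4) consumed by analyte = 0.01074 − 6.548 × 10^-3 = 4.191 × 10^-3 mol
n(ZnO) = 4.191 × 10^-3 mol (1:1 ratio)
mass of ZnO = 4.191 × 10^-3 × 81.38 = 0.3411 g
% ZnO = 0.3411 / 0.6824 × 100 = 49.98 %

49.98 %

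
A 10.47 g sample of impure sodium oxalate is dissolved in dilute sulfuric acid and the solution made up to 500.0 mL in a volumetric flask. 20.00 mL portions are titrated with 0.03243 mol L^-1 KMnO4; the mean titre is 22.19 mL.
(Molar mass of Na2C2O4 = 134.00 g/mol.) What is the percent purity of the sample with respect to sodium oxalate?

2 MnO4^- + 5 C2O4^2- + 16 H^+ → 2 Mn^2+ + 10 CO2 + 8 H2O
n(KMnO4) per titration = 0.02219 × 0.03243 = 7.196 × 10^-4 mol
From the 5:2 ratio, n(Na2C2O4) in each aliquot = 5/2 × 7.196 × 10^-4 = 1.799 × 10^-3 mol
n(Na2C2O4) in the whole flask = 1.799 × 10^-3 × 500.0/20.00 = 0.04498 mol
mass of Na2C2O4 = 0.04498 × 134.00 = 6.027 g
% Na2C2O4 = 6.027 / 10.47 × 100 = 57.56 %

57.56 %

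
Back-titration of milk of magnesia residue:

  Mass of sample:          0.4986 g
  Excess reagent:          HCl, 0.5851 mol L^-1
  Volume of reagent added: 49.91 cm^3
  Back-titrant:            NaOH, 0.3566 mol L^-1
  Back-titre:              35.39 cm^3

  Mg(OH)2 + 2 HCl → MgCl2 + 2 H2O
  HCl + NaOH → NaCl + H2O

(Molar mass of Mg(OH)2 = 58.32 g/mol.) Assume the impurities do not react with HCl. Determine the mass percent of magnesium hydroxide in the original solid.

n(HCl) added = 0.04991 × 0.5851 = 0.02920 mol
n(NaOH) used in back-titration = 0.03539 × 0.3566 = 0.01262 mol
n(HCl) left over = 0.01262 mol (1:1 ratio)
n(HCl) consumed by analyte = 0.02920 − 0.01262 = 0.01658 mol
From the 1:2 ratio, n(Mg(OH)2) = 1/2 × 0.01658 = 8.291 × 10^-3 mol
mass of Mg(OH)2 = 8.291 × 10^-3 × 58.32 = 0.4835 g
% Mg(OH)2 = 0.4835 / 0.4986 × 100 = 96.98 %

96.98 %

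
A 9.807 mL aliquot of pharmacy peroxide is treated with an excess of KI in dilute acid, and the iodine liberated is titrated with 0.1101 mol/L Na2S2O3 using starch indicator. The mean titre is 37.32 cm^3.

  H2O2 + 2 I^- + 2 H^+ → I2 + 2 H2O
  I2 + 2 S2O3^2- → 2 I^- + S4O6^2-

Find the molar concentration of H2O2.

0.2095 mol/L

n(S2O3^2-) = 0.03732 × 0.1101 = 4.109 × 10^-3 mol
n(I2) = n(S2O3^2-)/2 = 2.054 × 10^-3 mol
n(H2O2) in the aliquot = 2.054 × 10^-3 mol (1:1 ratio)
[H2O2] = 2.054 × 10^-3 / 0.009807 = 0.2095 mol/L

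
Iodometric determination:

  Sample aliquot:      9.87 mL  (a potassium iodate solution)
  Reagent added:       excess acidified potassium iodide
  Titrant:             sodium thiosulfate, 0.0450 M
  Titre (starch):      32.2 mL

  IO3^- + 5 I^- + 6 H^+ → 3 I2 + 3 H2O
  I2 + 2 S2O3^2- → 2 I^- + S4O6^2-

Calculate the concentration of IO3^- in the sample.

n(S2O3^2-) = 0.0322 × 0.0450 = 1.45 × 10^-3 mol
n(I2) = n(S2O3^2-)/2 = 7.24 × 10^-4 mol
From the 1:3 ratio, n(IO3^-) in the aliquot = 1/3 × 7.24 × 10^-4 = 2.41 × 10^-4 mol
[IO3^-] = 2.41 × 10^-4 / 0.00987 = 0.0245 mol/L

0.0245 M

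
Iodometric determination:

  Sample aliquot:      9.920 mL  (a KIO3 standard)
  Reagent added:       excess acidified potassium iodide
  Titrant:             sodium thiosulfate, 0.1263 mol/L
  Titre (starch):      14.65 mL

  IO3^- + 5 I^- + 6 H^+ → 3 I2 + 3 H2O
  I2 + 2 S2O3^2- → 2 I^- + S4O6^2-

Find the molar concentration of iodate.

0.03109 mol/L

n(S2O3^2-) = 0.01465 × 0.1263 = 1.850 × 10^-3 mol
n(I2) = n(S2O3^2-)/2 = 9.251 × 10^-4 mol
From the 1:3 ratio, n(IO3^-) in the aliquot = 1/3 × 9.251 × 10^-4 = 3.084 × 10^-4 mol
[IO3^-] = 3.084 × 10^-4 / 0.009920 = 0.03109 mol/L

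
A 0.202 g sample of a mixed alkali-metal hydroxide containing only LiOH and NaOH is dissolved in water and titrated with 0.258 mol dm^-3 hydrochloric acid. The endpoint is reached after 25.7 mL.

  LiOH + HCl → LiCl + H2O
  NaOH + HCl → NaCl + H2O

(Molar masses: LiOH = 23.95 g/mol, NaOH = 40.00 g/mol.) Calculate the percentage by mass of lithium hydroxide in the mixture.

n(HCl) = 0.0257 × 0.258 = 6.63 × 10^-3 mol
Let x = n(LiOH), y = n(NaOH).
Titrant: 1x + 1y = 6.63 × 10^-3;  mass: 23.95x + 40.00y = 0.202
Solving, x = 3.94 × 10^-3 mol, y = 2.69 × 10^-3 mol
mass of LiOH = 3.94 × 10^-3 × 23.95 = 0.0943 g
% LiOH = 0.0943 / 0.202 × 100 = 46.7 %

46.7 %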